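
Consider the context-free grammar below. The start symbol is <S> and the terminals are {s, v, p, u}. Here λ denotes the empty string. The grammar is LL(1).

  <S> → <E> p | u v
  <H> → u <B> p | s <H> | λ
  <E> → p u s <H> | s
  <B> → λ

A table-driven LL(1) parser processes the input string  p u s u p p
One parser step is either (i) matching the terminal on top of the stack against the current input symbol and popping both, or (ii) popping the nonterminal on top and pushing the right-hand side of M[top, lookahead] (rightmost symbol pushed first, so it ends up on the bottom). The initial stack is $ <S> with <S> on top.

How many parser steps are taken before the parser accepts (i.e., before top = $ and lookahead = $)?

      Stack          Input          Action
   1  $ <S>          p u s u p p $  expand <S> → <E> p
   2  $ p <E>        p u s u p p $  expand <E> → p u s <H>
   3  $ p <H> s u p  p u s u p p $  match p
   4  $ p <H> s u    u s u p p $    match u
   5  $ p <H> s      s u p p $      match s
   6  $ p <H>        u p p $        expand <H> → u <B> p
   7  $ p p <B> u    u p p $        match u
   8  $ p p <B>      p p $          expand <B> → λ
   9  $ p p          p p $          match p
  10  $ p            p $            match p
Accept reached after 10 steps.

10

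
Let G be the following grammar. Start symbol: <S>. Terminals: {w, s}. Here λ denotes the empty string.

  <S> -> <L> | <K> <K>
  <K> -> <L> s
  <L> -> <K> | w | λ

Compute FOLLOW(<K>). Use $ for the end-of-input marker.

{$, s, w}

FIRST(<S>) = {λ, s, w}  (via <L>, <K> <K>)
FIRST(<K>) = {s, w}  (via <L> s)
FIRST(<L>) = {λ, s, w}  (via <K>)
FOLLOW(<S>) includes $ since <S> is the start symbol.
FOLLOW(<S>): <S> appears on no right-hand side. Thus FOLLOW(<S>) = {$}.
FOLLOW(<L>): in <S>-><L>, the suffix after <L> is empty, so FOLLOW(<L>) ⊇ FOLLOW(<S>) = {$}; in <K>-><L> s, <L> is followed by s with FIRST {s}. Thus FOLLOW(<L>) = {$, s}.
FOLLOW(<K>): in <S>-><K> <K> (occurrence 1), <K> is followed by <K> with FIRST {s, w}; in <S>-><K> <K> (occurrence 2), the suffix after <K> is empty, so FOLLOW(<K>) ⊇ FOLLOW(<S>) = {$}; in <L>-><K>, the suffix after <K> is empty, so FOLLOW(<K>) ⊇ FOLLOW(<L>) = {$, s}. Thus FOLLOW(<K>) = {$, s, w}.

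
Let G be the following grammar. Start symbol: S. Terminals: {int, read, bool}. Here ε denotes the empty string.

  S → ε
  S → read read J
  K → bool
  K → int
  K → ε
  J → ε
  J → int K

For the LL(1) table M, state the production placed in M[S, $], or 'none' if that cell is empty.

S → ε

FIRST(S): from S→ε we get {ε}; from S→read read J we get {read}. So FIRST(S) = {ε, read}.
FIRST(K): from K→bool we get {bool}; from K→int we get {int}; from K→ε we get {ε}. So FIRST(K) = {ε, bool, int}.
FIRST(J): from J→ε we get {ε}; from J→int K we get {int}. So FIRST(J) = {ε, int}.
FOLLOW(S) includes $ since S is the start symbol.
FOLLOW(S): S appears on no right-hand side. Thus FOLLOW(S) = {$}.
For S → ε: FIRST(ε) = {ε}, so it goes in M[S, t] for t ∈ {}; since ε ∈ FIRST, also for every t ∈ FOLLOW(S) = {$}.
For S → read read J: FIRST(read read J) = {read}, so it goes in M[S, t] for t ∈ {read}.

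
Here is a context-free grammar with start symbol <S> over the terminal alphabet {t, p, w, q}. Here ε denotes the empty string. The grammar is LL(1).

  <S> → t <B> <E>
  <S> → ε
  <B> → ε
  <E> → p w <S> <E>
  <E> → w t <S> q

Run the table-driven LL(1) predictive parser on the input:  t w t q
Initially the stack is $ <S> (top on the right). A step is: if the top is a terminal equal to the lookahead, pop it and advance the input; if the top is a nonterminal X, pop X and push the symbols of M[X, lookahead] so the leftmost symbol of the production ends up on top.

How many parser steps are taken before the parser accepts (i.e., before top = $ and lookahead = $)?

     Stack        Input      Action
  1  $ <S>        t w t q $  expand <S> → t <B> <E>
  2  $ <E> <B> t  t w t q $  match t
  3  $ <E> <B>    w t q $    expand <B> → ε
  4  $ <E>        w t q $    expand <E> → w t <S> q
  5  $ q <S> t w  w t q $    match w
  6  $ q <S> t    t q $      match t
  7  $ q <S>      q $        expand <S> → ε
  8  $ q          q $        match q
Accept reached after 8 steps.

8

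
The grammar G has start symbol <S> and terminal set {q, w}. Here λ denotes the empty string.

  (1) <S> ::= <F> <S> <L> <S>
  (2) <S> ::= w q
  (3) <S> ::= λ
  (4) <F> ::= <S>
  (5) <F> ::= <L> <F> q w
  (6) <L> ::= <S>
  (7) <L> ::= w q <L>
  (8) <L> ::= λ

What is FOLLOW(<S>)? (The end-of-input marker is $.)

{$, q, w}

FIRST(<S>) = {λ, q, w}  (via <F> <S> <L> <S>)
FIRST(<L>) = {λ, q, w}  (via <S>)
FIRST(<F>) = {λ, q, w}  (via <S>, <L> <F> q w)
FOLLOW(<S>) includes $ since <S> is the start symbol.
FOLLOW(<S>): in <S>::=<F> <S> <L> <S> (occurrence 1), <S> is followed by <L> <S> with FIRST {λ, q, w}; in <S>::=<F> <S> <L> <S> (occurrence 1), the suffix after <S> is nullable (adds nothing new); in <S>::=<F> <S> <L> <S> (occurrence 2), the suffix after <S> is empty (adds nothing new); in <F>::=<S>, the suffix after <S> is empty, so FOLLOW(<S>) ⊇ FOLLOW(<F>) = {$, q, w}; in <L>::=<S>, the suffix after <S> is empty, so FOLLOW(<S>) ⊇ FOLLOW(<L>) = {$, q, w}. Thus FOLLOW(<S>) = {$, q, w}.
FOLLOW(<F>): in <S>::=<F> <S> <L> <S>, <F> is followed by <S> <L> <S> with FIRST {λ, q, w}; in <S>::=<F> <S> <L> <S>, the suffix after <F> is nullable, so FOLLOW(<F>) ⊇ FOLLOW(<S>) = {$, q, w}; in <F>::=<L> <F> q w, <F> is followed by q w with FIRST {q}. Thus FOLLOW(<F>) = {$, q, w}.
FOLLOW(<L>): in <S>::=<F> <S> <L> <S>, <L> is followed by <S> with FIRST {λ, q, w}; in <S>::=<F> <S> <L> <S>, the suffix after <L> is nullable, so FOLLOW(<L>) ⊇ FOLLOW(<S>) = {$, q, w}; in <F>::=<L> <F> q w, <L> is followed by <F> q w with FIRST {q, w}; in <L>::=w q <L>, the suffix after <L> is empty (adds nothing new). Thus FOLLOW(<L>) = {$, q, w}.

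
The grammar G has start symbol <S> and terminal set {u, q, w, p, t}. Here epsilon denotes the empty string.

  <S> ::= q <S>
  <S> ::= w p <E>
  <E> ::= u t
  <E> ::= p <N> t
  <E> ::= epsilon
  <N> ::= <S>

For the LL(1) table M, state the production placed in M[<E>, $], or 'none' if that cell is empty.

<E> ::= epsilon

FIRST(<S>) = {q, w}
FIRST(<E>) = {epsilon, p, u}
FIRST(<N>) = {q, w}  (via <S>)
FOLLOW(<S>) includes $ since <S> is the start symbol.
FOLLOW(<S>): in <S>::=q <S>, the suffix after <S> is empty (adds nothing new); in <N>::=<S>, the suffix after <S> is empty, so FOLLOW(<S>) ⊇ FOLLOW(<N>) = {t}. Thus FOLLOW(<S>) = {$, t}.
FOLLOW(<E>): in <S>::=w p <E>, the suffix after <E> is empty, so FOLLOW(<E>) ⊇ FOLLOW(<S>) = {$, t}. Thus FOLLOW(<E>) = {$, t}.
For <E> ::= u t: FIRST(u t) = {u}, so it goes in M[<E>, t] for t ∈ {u}.
For <E> ::= p <N> t: FIRST(p <N> t) = {p}, so it goes in M[<E>, t] for t ∈ {p}.
For <E> ::= epsilon: FIRST(epsilon) = {epsilon}, so it goes in M[<E>, t] for t ∈ {}; since epsilon ∈ FIRST, also for every t ∈ FOLLOW(<E>) = {$, t}.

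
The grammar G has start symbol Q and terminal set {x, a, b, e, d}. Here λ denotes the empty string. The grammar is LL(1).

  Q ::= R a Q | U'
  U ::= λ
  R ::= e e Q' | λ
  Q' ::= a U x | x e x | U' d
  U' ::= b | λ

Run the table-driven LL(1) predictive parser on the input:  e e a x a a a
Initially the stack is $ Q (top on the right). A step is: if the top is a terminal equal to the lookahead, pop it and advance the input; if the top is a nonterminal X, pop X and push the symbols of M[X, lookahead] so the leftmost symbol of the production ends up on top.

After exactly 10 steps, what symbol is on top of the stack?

      Stack         Input            Action
   1  $ Q           e e a x a a a $  expand Q ::= R a Q
   2  $ Q a R       e e a x a a a $  expand R ::= e e Q'
   3  $ Q a Q' e e  e e a x a a a $  match e
   4  $ Q a Q' e    e a x a a a $    match e
   5  $ Q a Q'      a x a a a $      expand Q' ::= a U x
   6  $ Q a x U a   a x a a a $      match a
   7  $ Q a x U     x a a a $        expand U ::= λ
   8  $ Q a x       x a a a $        match x
   9  $ Q a         a a a $          match a
  10  $ Q           a a $            expand Q ::= R a Q
Stack after step 10: $ Q a R (top = R).

R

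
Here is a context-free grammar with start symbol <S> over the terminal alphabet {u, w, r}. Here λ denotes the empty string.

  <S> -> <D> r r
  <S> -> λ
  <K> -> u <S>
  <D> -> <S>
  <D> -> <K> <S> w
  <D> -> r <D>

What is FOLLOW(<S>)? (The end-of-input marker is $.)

FIRST(<K>) = {u}
FIRST(<S>) = {λ, r, u}  (via <D> r r)
FIRST(<D>) = {λ, r, u}  (via <S>, <K> <S> w)
FOLLOW(<S>) includes $ since <S> is the start symbol.
FOLLOW(<K>): in <D>-><K> <S> w, <K> is followed by <S> w with FIRST {r, u, w}. Thus FOLLOW(<K>) = {r, u, w}.
FOLLOW(<D>): in <S>-><D> r r, <D> is followed by r r with FIRST {r}; in <D>->r <D>, the suffix after <D> is empty (adds nothing new). Thus FOLLOW(<D>) = {r}.
FOLLOW(<S>): in <K>->u <S>, the suffix after <S> is empty, so FOLLOW(<S>) ⊇ FOLLOW(<K>) = {r, u, w}; in <D>-><S>, the suffix after <S> is empty, so FOLLOW(<S>) ⊇ FOLLOW(<D>) = {r}; in <D>-><K> <S> w, <S> is followed by w with FIRST {w}. Thus FOLLOW(<S>) = {$, r, u, w}.

{$, r, u, w}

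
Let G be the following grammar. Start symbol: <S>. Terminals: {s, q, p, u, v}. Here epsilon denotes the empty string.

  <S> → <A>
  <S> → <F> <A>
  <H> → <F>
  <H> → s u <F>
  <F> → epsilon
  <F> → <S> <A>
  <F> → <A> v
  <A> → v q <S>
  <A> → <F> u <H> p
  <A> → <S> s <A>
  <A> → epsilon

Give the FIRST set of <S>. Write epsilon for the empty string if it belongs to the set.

{epsilon, s, u, v}

FIRST(<S>): from <S>→<A> we get {epsilon, s, u, v}; from <S>→<F> <A> we get {epsilon, s, u, v}. So FIRST(<S>) = {epsilon, s, u, v}.
FIRST(<H>): from <H>→<F> we get {epsilon, s, u, v}; from <H>→s u <F> we get {s}. So FIRST(<H>) = {epsilon, s, u, v}.
FIRST(<F>): from <F>→epsilon we get {epsilon}; from <F>→<S> <A> we get {epsilon, s, u, v}; from <F>→<A> v we get {s, u, v}. So FIRST(<F>) = {epsilon, s, u, v}.
FIRST(<A>): from <A>→v q <S> we get {v}; from <A>→<F> u <H> p we get {s, u, v}; from <A>→<S> s <A> we get {s, u, v}; from <A>→epsilon we get {epsilon}. So FIRST(<A>) = {epsilon, s, u, v}.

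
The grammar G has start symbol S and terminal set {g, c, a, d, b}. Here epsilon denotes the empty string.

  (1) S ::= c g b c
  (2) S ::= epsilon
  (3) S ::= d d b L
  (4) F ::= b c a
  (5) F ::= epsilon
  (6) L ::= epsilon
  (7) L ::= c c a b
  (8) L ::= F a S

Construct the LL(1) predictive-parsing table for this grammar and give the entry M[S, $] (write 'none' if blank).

S ::= epsilon

FIRST(S): from S::=c g b c we get {c}; from S::=epsilon we get {epsilon}; from S::=d d b L we get {d}. So FIRST(S) = {epsilon, c, d}.
FIRST(F): from F::=b c a we get {b}; from F::=epsilon we get {epsilon}. So FIRST(F) = {epsilon, b}.
FIRST(L): from L::=epsilon we get {epsilon}; from L::=c c a b we get {c}; from L::=F a S we get {a, b}. So FIRST(L) = {epsilon, a, b, c}.
FOLLOW(S) includes $ since S is the start symbol.
FOLLOW(S): in L::=F a S, the suffix after S is empty, so FOLLOW(S) ⊇ FOLLOW(L) = {$}. Thus FOLLOW(S) = {$}.
FOLLOW(L): in S::=d d b L, the suffix after L is empty, so FOLLOW(L) ⊇ FOLLOW(S) = {$}. Thus FOLLOW(L) = {$}.
For S ::= c g b c: FIRST(c g b c) = {c}, so it goes in M[S, t] for t ∈ {c}.
For S ::= epsilon: FIRST(epsilon) = {epsilon}, so it goes in M[S, t] for t ∈ {}; since epsilon ∈ FIRST, also for every t ∈ FOLLOW(S) = {$}.
For S ::= d d b L: FIRST(d d b L) = {d}, so it goes in M[S, t] for t ∈ {d}.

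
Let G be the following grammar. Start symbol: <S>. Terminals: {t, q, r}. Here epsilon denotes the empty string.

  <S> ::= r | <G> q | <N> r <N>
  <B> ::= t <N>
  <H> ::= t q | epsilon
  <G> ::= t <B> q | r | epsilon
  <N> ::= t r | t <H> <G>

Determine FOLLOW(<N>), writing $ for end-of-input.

{$, q, r}

FIRST(<B>) = {t}
FIRST(<H>) = {epsilon, t}
FIRST(<G>) = {epsilon, r, t}
FIRST(<N>) = {t}
FIRST(<S>) = {q, r, t}  (via <G> q, <N> r <N>)
FOLLOW(<S>) includes $ since <S> is the start symbol.
FOLLOW(<S>): <S> appears on no right-hand side. Thus FOLLOW(<S>) = {$}.
FOLLOW(<B>): in <G>::=t <B> q, <B> is followed by q with FIRST {q}. Thus FOLLOW(<B>) = {q}.
FOLLOW(<N>): in <S>::=<N> r <N> (occurrence 1), <N> is followed by r <N> with FIRST {r}; in <S>::=<N> r <N> (occurrence 2), the suffix after <N> is empty, so FOLLOW(<N>) ⊇ FOLLOW(<S>) = {$}; in <B>::=t <N>, the suffix after <N> is empty, so FOLLOW(<N>) ⊇ FOLLOW(<B>) = {q}. Thus FOLLOW(<N>) = {$, q, r}.
FOLLOW(<H>): in <N>::=t <H> <G>, <H> is followed by <G> with FIRST {epsilon, r, t}; in <N>::=t <H> <G>, the suffix after <H> is nullable, so FOLLOW(<H>) ⊇ FOLLOW(<N>) = {$, q, r}. Thus FOLLOW(<H>) = {$, q, r, t}.
FOLLOW(<G>): in <S>::=<G> q, <G> is followed by q with FIRST {q}; in <N>::=t <H> <G>, the suffix after <G> is empty, so FOLLOW(<G>) ⊇ FOLLOW(<N>) = {$, q, r}. Thus FOLLOW(<G>) = {$, q, r}.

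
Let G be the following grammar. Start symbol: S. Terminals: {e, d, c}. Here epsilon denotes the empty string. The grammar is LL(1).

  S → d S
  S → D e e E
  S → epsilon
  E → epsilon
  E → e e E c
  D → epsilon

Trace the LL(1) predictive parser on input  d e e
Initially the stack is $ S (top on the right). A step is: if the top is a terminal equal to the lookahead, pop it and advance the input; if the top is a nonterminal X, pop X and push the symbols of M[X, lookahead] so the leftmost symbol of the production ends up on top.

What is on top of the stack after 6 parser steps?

E

     Stack      Input    Action
  1  $ S        d e e $  expand S → d S
  2  $ S d      d e e $  match d
  3  $ S        e e $    expand S → D e e E
  4  $ E e e D  e e $    expand D → epsilon
  5  $ E e e    e e $    match e
  6  $ E e      e $      match e
Stack after step 6: $ E (top = E).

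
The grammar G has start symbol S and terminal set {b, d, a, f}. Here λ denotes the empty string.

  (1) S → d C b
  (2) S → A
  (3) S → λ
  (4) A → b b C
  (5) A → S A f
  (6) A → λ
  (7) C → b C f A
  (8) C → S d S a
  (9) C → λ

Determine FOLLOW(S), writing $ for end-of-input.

{$, a, b, d, f}

FIRST(S): from S→d C b we get {d}; from S→A we get {λ, b, d, f}; from S→λ we get {λ}. So FIRST(S) = {λ, b, d, f}.
FIRST(A): from A→b b C we get {b}; from A→S A f we get {b, d, f}; from A→λ we get {λ}. So FIRST(A) = {λ, b, d, f}.
FIRST(C): from C→b C f A we get {b}; from C→S d S a we get {b, d, f}; from C→λ we get {λ}. So FIRST(C) = {λ, b, d, f}.
FOLLOW(S) includes $ since S is the start symbol.
FOLLOW(S): in A→S A f, S is followed by A f with FIRST {b, d, f}; in C→S d S a (occurrence 1), S is followed by d S a with FIRST {d}; in C→S d S a (occurrence 2), S is followed by a with FIRST {a}. Thus FOLLOW(S) = {$, a, b, d, f}.
FOLLOW(A): in S→A, the suffix after A is empty, so FOLLOW(A) ⊇ FOLLOW(S) = {$, a, b, d, f}; in A→S A f, A is followed by f with FIRST {f}; in C→b C f A, the suffix after A is empty, so FOLLOW(A) ⊇ FOLLOW(C) = {$, a, b, d, f}. Thus FOLLOW(A) = {$, a, b, d, f}.
FOLLOW(C): in S→d C b, C is followed by b with FIRST {b}; in A→b b C, the suffix after C is empty, so FOLLOW(C) ⊇ FOLLOW(A) = {$, a, b, d, f}; in C→b C f A, C is followed by f A with FIRST {f}. Thus FOLLOW(C) = {$, a, b, d, f}.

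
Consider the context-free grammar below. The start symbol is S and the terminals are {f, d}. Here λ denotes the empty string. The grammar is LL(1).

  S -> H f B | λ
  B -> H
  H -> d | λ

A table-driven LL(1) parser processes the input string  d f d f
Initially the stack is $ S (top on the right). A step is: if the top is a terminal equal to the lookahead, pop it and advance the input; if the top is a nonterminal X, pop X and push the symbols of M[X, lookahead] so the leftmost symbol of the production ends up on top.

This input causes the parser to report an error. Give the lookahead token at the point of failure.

     Stack    Input      Action
  1  $ S      d f d f $  expand S -> H f B
  2  $ B f H  d f d f $  expand H -> d
  3  $ B f d  d f d f $  match d
  4  $ B f    f d f $    match f
  5  $ B      d f $      expand B -> H
  6  $ H      d f $      expand H -> d
  7  $ d      d f $      match d
  8  $        f $        error: stack empty but input remains

f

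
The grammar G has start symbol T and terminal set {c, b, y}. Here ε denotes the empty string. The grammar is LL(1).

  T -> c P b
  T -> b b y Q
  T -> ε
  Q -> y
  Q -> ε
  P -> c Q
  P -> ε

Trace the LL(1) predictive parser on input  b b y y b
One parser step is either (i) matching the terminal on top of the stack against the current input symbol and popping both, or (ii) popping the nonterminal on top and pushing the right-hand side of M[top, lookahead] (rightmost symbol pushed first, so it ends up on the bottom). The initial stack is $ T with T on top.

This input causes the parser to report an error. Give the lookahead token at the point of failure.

     Stack      Input        Action
  1  $ T        b b y y b $  expand T -> b b y Q
  2  $ Q y b b  b b y y b $  match b
  3  $ Q y b    b y y b $    match b
  4  $ Q y      y y b $      match y
  5  $ Q        y b $        expand Q -> y
  6  $ y        y b $        match y
  7  $          b $          error: stack empty but input remains

b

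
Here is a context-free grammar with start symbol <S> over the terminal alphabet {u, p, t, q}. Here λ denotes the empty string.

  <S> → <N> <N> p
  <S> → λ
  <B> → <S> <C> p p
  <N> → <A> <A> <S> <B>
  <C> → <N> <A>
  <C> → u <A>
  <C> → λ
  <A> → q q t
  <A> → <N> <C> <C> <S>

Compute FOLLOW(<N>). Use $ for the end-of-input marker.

FIRST(<S>) = {λ, q}  (via <N> <N> p)
FIRST(<B>) = {p, q, u}  (via <S> <C> p p)
FIRST(<N>) = {q}  (via <A> <A> <S> <B>)
FIRST(<C>) = {λ, q, u}  (via <N> <A>)
FIRST(<A>) = {q}  (via <N> <C> <C> <S>)
FOLLOW(<S>) includes $ since <S> is the start symbol.
FOLLOW(<S>): in <B>→<S> <C> p p, <S> is followed by <C> p p with FIRST {p, q, u}; in <N>→<A> <A> <S> <B>, <S> is followed by <B> with FIRST {p, q, u}; in <A>→<N> <C> <C> <S>, the suffix after <S> is empty, so FOLLOW(<S>) ⊇ FOLLOW(<A>) = {p, q, u}. Thus FOLLOW(<S>) = {$, p, q, u}.
FOLLOW(<B>): in <N>→<A> <A> <S> <B>, the suffix after <B> is empty, so FOLLOW(<B>) ⊇ FOLLOW(<N>) = {p, q, u}. Thus FOLLOW(<B>) = {p, q, u}.
FOLLOW(<N>): in <S>→<N> <N> p (occurrence 1), <N> is followed by <N> p with FIRST {q}; in <S>→<N> <N> p (occurrence 2), <N> is followed by p with FIRST {p}; in <C>→<N> <A>, <N> is followed by <A> with FIRST {q}; in <A>→<N> <C> <C> <S>, <N> is followed by <C> <C> <S> with FIRST {λ, q, u}; in <A>→<N> <C> <C> <S>, the suffix after <N> is nullable, so FOLLOW(<N>) ⊇ FOLLOW(<A>) = {p, q, u}. Thus FOLLOW(<N>) = {p, q, u}.
FOLLOW(<C>): in <B>→<S> <C> p p, <C> is followed by p p with FIRST {p}; in <A>→<N> <C> <C> <S> (occurrence 1), <C> is followed by <C> <S> with FIRST {λ, q, u}; in <A>→<N> <C> <C> <S> (occurrence 1), the suffix after <C> is nullable, so FOLLOW(<C>) ⊇ FOLLOW(<A>) = {p, q, u}; in <A>→<N> <C> <C> <S> (occurrence 2), <C> is followed by <S> with FIRST {λ, q}; in <A>→<N> <C> <C> <S> (occurrence 2), the suffix after <C> is nullable, so FOLLOW(<C>) ⊇ FOLLOW(<A>) = {p, q, u}. Thus FOLLOW(<C>) = {p, q, u}.
FOLLOW(<A>): in <N>→<A> <A> <S> <B> (occurrence 1), <A> is followed by <A> <S> <B> with FIRST {q}; in <N>→<A> <A> <S> <B> (occurrence 2), <A> is followed by <S> <B> with FIRST {p, q, u}; in <C>→<N> <A>, the suffix after <A> is empty, so FOLLOW(<A>) ⊇ FOLLOW(<C>) = {p, q, u}; in <C>→u <A>, the suffix after <A> is empty, so FOLLOW(<A>) ⊇ FOLLOW(<C>) = {p, q, u}. Thus FOLLOW(<A>) = {p, q, u}.

{p, q, u}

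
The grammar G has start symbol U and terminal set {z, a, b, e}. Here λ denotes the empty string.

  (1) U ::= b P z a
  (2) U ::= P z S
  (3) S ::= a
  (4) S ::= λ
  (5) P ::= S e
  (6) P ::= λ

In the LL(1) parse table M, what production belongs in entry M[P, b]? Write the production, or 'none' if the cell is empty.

FIRST(S) = {λ, a}
FIRST(P) = {λ, a, e}  (via S e)
FIRST(U) = {a, b, e, z}  (via P z S)
FOLLOW(U) includes $ since U is the start symbol.
FOLLOW(P): in U::=b P z a, P is followed by z a with FIRST {z}; in U::=P z S, P is followed by z S with FIRST {z}. Thus FOLLOW(P) = {z}.
For P ::= S e: FIRST(S e) = {a, e}, so it goes in M[P, t] for t ∈ {a, e}.
For P ::= λ: FIRST(λ) = {λ}, so it goes in M[P, t] for t ∈ {}; since λ ∈ FIRST, also for every t ∈ FOLLOW(P) = {z}.
None of these place a production in M[P, b].

none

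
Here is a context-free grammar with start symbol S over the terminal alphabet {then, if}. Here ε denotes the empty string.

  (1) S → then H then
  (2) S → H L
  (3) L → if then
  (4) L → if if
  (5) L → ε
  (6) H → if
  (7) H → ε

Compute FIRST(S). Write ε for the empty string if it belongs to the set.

FIRST(L) = {ε, if}
FIRST(H) = {ε, if}
FIRST(S) = {ε, if, then}  (via H L)

{ε, if, then}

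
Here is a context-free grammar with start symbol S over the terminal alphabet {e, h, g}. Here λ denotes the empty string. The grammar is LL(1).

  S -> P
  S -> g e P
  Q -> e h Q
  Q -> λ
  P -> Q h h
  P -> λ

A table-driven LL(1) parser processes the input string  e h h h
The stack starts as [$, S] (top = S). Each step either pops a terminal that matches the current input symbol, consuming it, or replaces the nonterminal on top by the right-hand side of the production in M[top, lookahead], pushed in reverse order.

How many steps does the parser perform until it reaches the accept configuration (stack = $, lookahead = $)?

step 1: stack=$ S  input=e h h h $  — expand S -> P
step 2: stack=$ P  input=e h h h $  — expand P -> Q h h
step 3: stack=$ h h Q  input=e h h h $  — expand Q -> e h Q
step 4: stack=$ h h Q h e  input=e h h h $  — match e
step 5: stack=$ h h Q h  input=h h h $  — match h
step 6: stack=$ h h Q  input=h h $  — expand Q -> λ
step 7: stack=$ h h  input=h h $  — match h
step 8: stack=$ h  input=h $  — match h
Accept reached after 8 steps.

8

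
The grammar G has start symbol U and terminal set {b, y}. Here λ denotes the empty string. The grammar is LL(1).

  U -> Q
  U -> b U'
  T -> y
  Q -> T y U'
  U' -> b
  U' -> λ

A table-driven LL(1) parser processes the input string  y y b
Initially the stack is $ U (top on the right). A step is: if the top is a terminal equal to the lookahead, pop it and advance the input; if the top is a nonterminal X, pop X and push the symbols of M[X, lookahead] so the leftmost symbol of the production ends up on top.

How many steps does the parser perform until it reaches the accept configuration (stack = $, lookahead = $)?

7

     Stack     Input    Action
  1  $ U       y y b $  expand U -> Q
  2  $ Q       y y b $  expand Q -> T y U'
  3  $ U' y T  y y b $  expand T -> y
  4  $ U' y y  y y b $  match y
  5  $ U' y    y b $    match y
  6  $ U'      b $      expand U' -> b
  7  $ b       b $      match b
Accept reached after 7 steps.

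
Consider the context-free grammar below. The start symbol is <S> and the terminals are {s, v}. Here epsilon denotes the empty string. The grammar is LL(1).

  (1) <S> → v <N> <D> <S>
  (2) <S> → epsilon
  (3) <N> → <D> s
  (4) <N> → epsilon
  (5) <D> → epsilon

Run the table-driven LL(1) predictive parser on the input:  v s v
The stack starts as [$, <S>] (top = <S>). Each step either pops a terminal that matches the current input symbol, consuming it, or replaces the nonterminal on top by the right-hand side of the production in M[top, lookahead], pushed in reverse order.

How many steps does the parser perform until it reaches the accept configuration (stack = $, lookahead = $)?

      Stack            Input    Action
   1  $ <S>            v s v $  expand <S> → v <N> <D> <S>
   2  $ <S> <D> <N> v  v s v $  match v
   3  $ <S> <D> <N>    s v $    expand <N> → <D> s
   4  $ <S> <D> s <D>  s v $    expand <D> → epsilon
   5  $ <S> <D> s      s v $    match s
   6  $ <S> <D>        v $      expand <D> → epsilon
   7  $ <S>            v $      expand <S> → v <N> <D> <S>
   8  $ <S> <D> <N> v  v $      match v
   9  $ <S> <D> <N>    $        expand <N> → epsilon
  10  $ <S> <D>        $        expand <D> → epsilon
  11  $ <S>            $        expand <S> → epsilon
Accept reached after 11 steps.

11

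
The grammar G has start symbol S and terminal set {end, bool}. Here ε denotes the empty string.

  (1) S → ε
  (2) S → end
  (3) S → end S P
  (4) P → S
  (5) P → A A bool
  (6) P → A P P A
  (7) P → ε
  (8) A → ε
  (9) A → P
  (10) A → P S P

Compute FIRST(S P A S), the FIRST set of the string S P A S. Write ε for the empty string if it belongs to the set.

{ε, bool, end}

FIRST(S): from S→ε we get {ε}; from S→end we get {end}; from S→end S P we get {end}. So FIRST(S) = {ε, end}.
FIRST(P): from P→S we get {ε, end}; from P→A A bool we get {bool, end}; from P→A P P A we get {ε, bool, end}; from P→ε we get {ε}. So FIRST(P) = {ε, bool, end}.
FIRST(A): from A→ε we get {ε}; from A→P we get {ε, bool, end}; from A→P S P we get {ε, bool, end}. So FIRST(A) = {ε, bool, end}.
FIRST(S P A S): take FIRST of each symbol in turn, carrying on past any symbol whose FIRST contains ε; result {ε, bool, end}.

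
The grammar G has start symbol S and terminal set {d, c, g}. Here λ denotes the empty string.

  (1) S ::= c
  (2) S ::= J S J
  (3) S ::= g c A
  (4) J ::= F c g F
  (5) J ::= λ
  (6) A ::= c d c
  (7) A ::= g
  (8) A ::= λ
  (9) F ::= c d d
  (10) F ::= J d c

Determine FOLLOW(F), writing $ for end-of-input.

FIRST(A): from A::=c d c we get {c}; from A::=g we get {g}; from A::=λ we get {λ}. So FIRST(A) = {λ, c, g}.
FIRST(S): from S::=c we get {c}; from S::=J S J we get {c, d, g}; from S::=g c A we get {g}. So FIRST(S) = {c, d, g}.
FIRST(J): from J::=F c g F we get {c, d}; from J::=λ we get {λ}. So FIRST(J) = {λ, c, d}.
FIRST(F): from F::=c d d we get {c}; from F::=J d c we get {c, d}. So FIRST(F) = {c, d}.
FOLLOW(S) includes $ since S is the start symbol.
FOLLOW(S): in S::=J S J, S is followed by J with FIRST {λ, c, d}; in S::=J S J, the suffix after S is nullable (adds nothing new). Thus FOLLOW(S) = {$, c, d}.
FOLLOW(J): in S::=J S J (occurrence 1), J is followed by S J with FIRST {c, d, g}; in S::=J S J (occurrence 2), the suffix after J is empty, so FOLLOW(J) ⊇ FOLLOW(S) = {$, c, d}; in F::=J d c, J is followed by d c with FIRST {d}. Thus FOLLOW(J) = {$, c, d, g}.
FOLLOW(A): in S::=g c A, the suffix after A is empty, so FOLLOW(A) ⊇ FOLLOW(S) = {$, c, d}. Thus FOLLOW(A) = {$, c, d}.
FOLLOW(F): in J::=F c g F (occurrence 1), F is followed by c g F with FIRST {c}; in J::=F c g F (occurrence 2), the suffix after F is empty, so FOLLOW(F) ⊇ FOLLOW(J) = {$, c, d, g}. Thus FOLLOW(F) = {$, c, d, g}.

{$, c, d, g}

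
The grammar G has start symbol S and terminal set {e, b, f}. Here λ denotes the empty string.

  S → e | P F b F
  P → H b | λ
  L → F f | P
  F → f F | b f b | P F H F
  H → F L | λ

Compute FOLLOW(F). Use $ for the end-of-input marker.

{$, b, f}

FIRST(S) = {b, e, f}  (via P F b F)
FIRST(P) = {λ, b, f}  (via H b)
FIRST(F) = {b, f}  (via P F H F)
FIRST(L) = {λ, b, f}  (via F f, P)
FIRST(H) = {λ, b, f}  (via F L)
FOLLOW(S) includes $ since S is the start symbol.
FOLLOW(S): S appears on no right-hand side. Thus FOLLOW(S) = {$}.
FOLLOW(H): in P→H b, H is followed by b with FIRST {b}; in F→P F H F, H is followed by F with FIRST {b, f}. Thus FOLLOW(H) = {b, f}.
FOLLOW(L): in H→F L, the suffix after L is empty, so FOLLOW(L) ⊇ FOLLOW(H) = {b, f}. Thus FOLLOW(L) = {b, f}.
FOLLOW(P): in S→P F b F, P is followed by F b F with FIRST {b, f}; in L→P, the suffix after P is empty, so FOLLOW(P) ⊇ FOLLOW(L) = {b, f}; in F→P F H F, P is followed by F H F with FIRST {b, f}. Thus FOLLOW(P) = {b, f}.
FOLLOW(F): in S→P F b F (occurrence 1), F is followed by b F with FIRST {b}; in S→P F b F (occurrence 2), the suffix after F is empty, so FOLLOW(F) ⊇ FOLLOW(S) = {$}; in L→F f, F is followed by f with FIRST {f}; in F→f F, the suffix after F is empty (adds nothing new); in F→P F H F (occurrence 1), F is followed by H F with FIRST {b, f}; in F→P F H F (occurrence 2), the suffix after F is empty (adds nothing new); in H→F L, F is followed by L with FIRST {λ, b, f}; in H→F L, the suffix after F is nullable, so FOLLOW(F) ⊇ FOLLOW(H) = {b, f}. Thus FOLLOW(F) = {$, b, f}.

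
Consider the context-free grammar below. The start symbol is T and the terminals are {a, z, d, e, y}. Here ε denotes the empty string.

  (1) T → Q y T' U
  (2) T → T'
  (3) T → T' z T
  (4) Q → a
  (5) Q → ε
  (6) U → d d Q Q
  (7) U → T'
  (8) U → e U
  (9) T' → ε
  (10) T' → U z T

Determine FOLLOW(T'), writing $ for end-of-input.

{$, d, e, z}

FIRST(Q): from Q→a we get {a}; from Q→ε we get {ε}. So FIRST(Q) = {ε, a}.
FIRST(T): from T→Q y T' U we get {a, y}; from T→T' we get {ε, d, e, z}; from T→T' z T we get {d, e, z}. So FIRST(T) = {ε, a, d, e, y, z}.
FIRST(U): from U→d d Q Q we get {d}; from U→T' we get {ε, d, e, z}; from U→e U we get {e}. So FIRST(U) = {ε, d, e, z}.
FIRST(T'): from T'→ε we get {ε}; from T'→U z T we get {d, e, z}. So FIRST(T') = {ε, d, e, z}.
FOLLOW(T) includes $ since T is the start symbol.
FOLLOW(T): in T→T' z T, the suffix after T is empty (adds nothing new); in T'→U z T, the suffix after T is empty, so FOLLOW(T) ⊇ FOLLOW(T') = {$, d, e, z}. Thus FOLLOW(T) = {$, d, e, z}.
FOLLOW(U): in T→Q y T' U, the suffix after U is empty, so FOLLOW(U) ⊇ FOLLOW(T) = {$, d, e, z}; in U→e U, the suffix after U is empty (adds nothing new); in T'→U z T, U is followed by z T with FIRST {z}. Thus FOLLOW(U) = {$, d, e, z}.
FOLLOW(Q): in T→Q y T' U, Q is followed by y T' U with FIRST {y}; in U→d d Q Q (occurrence 1), Q is followed by Q with FIRST {ε, a}; in U→d d Q Q (occurrence 1), the suffix after Q is nullable, so FOLLOW(Q) ⊇ FOLLOW(U) = {$, d, e, z}; in U→d d Q Q (occurrence 2), the suffix after Q is empty, so FOLLOW(Q) ⊇ FOLLOW(U) = {$, d, e, z}. Thus FOLLOW(Q) = {$, a, d, e, y, z}.
FOLLOW(T'): in T→Q y T' U, T' is followed by U with FIRST {ε, d, e, z}; in T→Q y T' U, the suffix after T' is nullable, so FOLLOW(T') ⊇ FOLLOW(T) = {$, d, e, z}; in T→T', the suffix after T' is empty, so FOLLOW(T') ⊇ FOLLOW(T) = {$, d, e, z}; in T→T' z T, T' is followed by z T with FIRST {z}; in U→T', the suffix after T' is empty, so FOLLOW(T') ⊇ FOLLOW(U) = {$, d, e, z}. Thus FOLLOW(T') = {$, d, e, z}.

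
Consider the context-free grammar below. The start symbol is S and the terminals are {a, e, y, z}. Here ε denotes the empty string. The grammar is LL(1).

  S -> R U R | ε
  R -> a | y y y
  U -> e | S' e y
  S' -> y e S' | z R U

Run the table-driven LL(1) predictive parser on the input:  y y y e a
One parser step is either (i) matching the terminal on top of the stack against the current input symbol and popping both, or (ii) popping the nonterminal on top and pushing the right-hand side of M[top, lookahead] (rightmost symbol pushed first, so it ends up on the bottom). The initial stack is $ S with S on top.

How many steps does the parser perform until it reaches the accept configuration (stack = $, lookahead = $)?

9

     Stack        Input        Action
  1  $ S          y y y e a $  expand S -> R U R
  2  $ R U R      y y y e a $  expand R -> y y y
  3  $ R U y y y  y y y e a $  match y
  4  $ R U y y    y y e a $    match y
  5  $ R U y      y e a $      match y
  6  $ R U        e a $        expand U -> e
  7  $ R e        e a $        match e
  8  $ R          a $          expand R -> a
  9  $ a          a $          match a
Accept reached after 9 steps.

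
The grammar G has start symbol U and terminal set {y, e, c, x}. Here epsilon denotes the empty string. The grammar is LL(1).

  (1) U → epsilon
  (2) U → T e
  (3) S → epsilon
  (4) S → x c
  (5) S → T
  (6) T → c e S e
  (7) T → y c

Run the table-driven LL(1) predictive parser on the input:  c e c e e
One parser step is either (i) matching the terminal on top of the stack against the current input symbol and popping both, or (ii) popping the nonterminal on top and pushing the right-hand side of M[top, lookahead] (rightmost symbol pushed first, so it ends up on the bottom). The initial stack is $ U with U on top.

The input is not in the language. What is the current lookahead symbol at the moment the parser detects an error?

      Stack          Input        Action
   1  $ U            c e c e e $  expand U → T e
   2  $ e T          c e c e e $  expand T → c e S e
   3  $ e e S e c    c e c e e $  match c
   4  $ e e S e      e c e e $    match e
   5  $ e e S        c e e $      expand S → T
   6  $ e e T        c e e $      expand T → c e S e
   7  $ e e e S e c  c e e $      match c
   8  $ e e e S e    e e $        match e
   9  $ e e e S      e $          expand S → epsilon
  10  $ e e e        e $          match e
  11  $ e e          $            error: top is terminal e but lookahead is $

$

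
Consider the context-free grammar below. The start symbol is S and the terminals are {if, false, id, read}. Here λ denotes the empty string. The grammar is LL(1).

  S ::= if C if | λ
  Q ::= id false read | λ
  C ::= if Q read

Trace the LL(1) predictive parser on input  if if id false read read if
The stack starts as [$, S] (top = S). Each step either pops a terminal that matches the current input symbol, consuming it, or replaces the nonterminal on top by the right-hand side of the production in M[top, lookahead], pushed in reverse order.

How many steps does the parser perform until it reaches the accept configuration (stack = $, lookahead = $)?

step 1: stack=$ S  input=if if id false read read if $  — expand S ::= if C if
step 2: stack=$ if C if  input=if if id false read read if $  — match if
step 3: stack=$ if C  input=if id false read read if $  — expand C ::= if Q read
step 4: stack=$ if read Q if  input=if id false read read if $  — match if
step 5: stack=$ if read Q  input=id false read read if $  — expand Q ::= id false read
step 6: stack=$ if read read false id  input=id false read read if $  — match id
step 7: stack=$ if read read false  input=false read read if $  — match false
step 8: stack=$ if read read  input=read read if $  — match read
step 9: stack=$ if read  input=read if $  — match read
step 10: stack=$ if  input=if $  — match if
Accept reached after 10 steps.

10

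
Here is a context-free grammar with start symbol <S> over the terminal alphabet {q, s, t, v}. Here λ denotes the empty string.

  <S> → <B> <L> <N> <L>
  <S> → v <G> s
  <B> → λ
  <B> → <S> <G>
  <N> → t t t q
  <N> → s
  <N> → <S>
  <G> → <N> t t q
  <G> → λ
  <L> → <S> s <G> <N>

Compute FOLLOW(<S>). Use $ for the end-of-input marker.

{$, s, t, v}

FIRST(<S>): from <S>→<B> <L> <N> <L> we get {v}; from <S>→v <G> s we get {v}. So FIRST(<S>) = {v}.
FIRST(<B>): from <B>→λ we get {λ}; from <B>→<S> <G> we get {v}. So FIRST(<B>) = {λ, v}.
FIRST(<N>): from <N>→t t t q we get {t}; from <N>→s we get {s}; from <N>→<S> we get {v}. So FIRST(<N>) = {s, t, v}.
FIRST(<L>): from <L>→<S> s <G> <N> we get {v}. So FIRST(<L>) = {v}.
FIRST(<G>): from <G>→<N> t t q we get {s, t, v}; from <G>→λ we get {λ}. So FIRST(<G>) = {λ, s, t, v}.
FOLLOW(<S>) includes $ since <S> is the start symbol.
FOLLOW(<B>): in <S>→<B> <L> <N> <L>, <B> is followed by <L> <N> <L> with FIRST {v}. Thus FOLLOW(<B>) = {v}.
FOLLOW(<G>): in <S>→v <G> s, <G> is followed by s with FIRST {s}; in <B>→<S> <G>, the suffix after <G> is empty, so FOLLOW(<G>) ⊇ FOLLOW(<B>) = {v}; in <L>→<S> s <G> <N>, <G> is followed by <N> with FIRST {s, t, v}. Thus FOLLOW(<G>) = {s, t, v}.
FOLLOW(<S>): in <B>→<S> <G>, <S> is followed by <G> with FIRST {λ, s, t, v}; in <B>→<S> <G>, the suffix after <S> is nullable, so FOLLOW(<S>) ⊇ FOLLOW(<B>) = {v}; in <N>→<S>, the suffix after <S> is empty, so FOLLOW(<S>) ⊇ FOLLOW(<N>) = {$, s, t, v}; in <L>→<S> s <G> <N>, <S> is followed by s <G> <N> with FIRST {s}. Thus FOLLOW(<S>) = {$, s, t, v}.
FOLLOW(<L>): in <S>→<B> <L> <N> <L> (occurrence 1), <L> is followed by <N> <L> with FIRST {s, t, v}; in <S>→<B> <L> <N> <L> (occurrence 2), the suffix after <L> is empty, so FOLLOW(<L>) ⊇ FOLLOW(<S>) = {$, s, t, v}. Thus FOLLOW(<L>) = {$, s, t, v}.
FOLLOW(<N>): in <S>→<B> <L> <N> <L>, <N> is followed by <L> with FIRST {v}; in <G>→<N> t t q, <N> is followed by t t q with FIRST {t}; in <L>→<S> s <G> <N>, the suffix after <N> is empty, so FOLLOW(<N>) ⊇ FOLLOW(<L>) = {$, s, t, v}. Thus FOLLOW(<N>) = {$, s, t, v}.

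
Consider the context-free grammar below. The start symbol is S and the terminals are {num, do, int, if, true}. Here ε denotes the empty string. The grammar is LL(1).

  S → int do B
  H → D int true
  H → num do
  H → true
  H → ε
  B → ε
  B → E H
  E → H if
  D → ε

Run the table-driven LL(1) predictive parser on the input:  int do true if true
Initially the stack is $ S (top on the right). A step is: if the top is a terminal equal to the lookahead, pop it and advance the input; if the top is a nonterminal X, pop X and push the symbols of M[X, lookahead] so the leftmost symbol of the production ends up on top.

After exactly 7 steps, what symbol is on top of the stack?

if

step 1: stack=$ S  input=int do true if true $  — expand S → int do B
step 2: stack=$ B do int  input=int do true if true $  — match int
step 3: stack=$ B do  input=do true if true $  — match do
step 4: stack=$ B  input=true if true $  — expand B → E H
step 5: stack=$ H E  input=true if true $  — expand E → H if
step 6: stack=$ H if H  input=true if true $  — expand H → true
step 7: stack=$ H if true  input=true if true $  — match true
Stack after step 7: $ H if (top = if).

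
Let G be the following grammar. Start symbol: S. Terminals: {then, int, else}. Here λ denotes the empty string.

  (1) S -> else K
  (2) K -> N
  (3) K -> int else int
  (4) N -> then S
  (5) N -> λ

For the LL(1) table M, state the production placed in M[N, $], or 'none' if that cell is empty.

N -> λ

FIRST(S) = {else}
FIRST(N) = {λ, then}
FIRST(K) = {λ, int, then}  (via N)
FOLLOW(S) includes $ since S is the start symbol.
FOLLOW(K): in S->else K, the suffix after K is empty, so FOLLOW(K) ⊇ FOLLOW(S) = {$}. Thus FOLLOW(K) = {$}.
FOLLOW(N): in K->N, the suffix after N is empty, so FOLLOW(N) ⊇ FOLLOW(K) = {$}. Thus FOLLOW(N) = {$}.
For N -> then S: FIRST(then S) = {then}, so it goes in M[N, t] for t ∈ {then}.
For N -> λ: FIRST(λ) = {λ}, so it goes in M[N, t] for t ∈ {}; since λ ∈ FIRST, also for every t ∈ FOLLOW(N) = {$}.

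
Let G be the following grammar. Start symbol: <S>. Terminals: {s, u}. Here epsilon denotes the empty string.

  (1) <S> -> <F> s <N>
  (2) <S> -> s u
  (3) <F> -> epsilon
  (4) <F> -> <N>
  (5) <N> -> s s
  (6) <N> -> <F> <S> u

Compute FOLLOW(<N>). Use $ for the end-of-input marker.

{$, s, u}

FIRST(<S>) = {s}  (via <F> s <N>)
FIRST(<F>) = {epsilon, s}  (via <N>)
FIRST(<N>) = {s}  (via <F> <S> u)
FOLLOW(<S>) includes $ since <S> is the start symbol.
FOLLOW(<S>): in <N>-><F> <S> u, <S> is followed by u with FIRST {u}. Thus FOLLOW(<S>) = {$, u}.
FOLLOW(<F>): in <S>-><F> s <N>, <F> is followed by s <N> with FIRST {s}; in <N>-><F> <S> u, <F> is followed by <S> u with FIRST {s}. Thus FOLLOW(<F>) = {s}.
FOLLOW(<N>): in <S>-><F> s <N>, the suffix after <N> is empty, so FOLLOW(<N>) ⊇ FOLLOW(<S>) = {$, u}; in <F>-><N>, the suffix after <N> is empty, so FOLLOW(<N>) ⊇ FOLLOW(<F>) = {s}. Thus FOLLOW(<N>) = {$, s, u}.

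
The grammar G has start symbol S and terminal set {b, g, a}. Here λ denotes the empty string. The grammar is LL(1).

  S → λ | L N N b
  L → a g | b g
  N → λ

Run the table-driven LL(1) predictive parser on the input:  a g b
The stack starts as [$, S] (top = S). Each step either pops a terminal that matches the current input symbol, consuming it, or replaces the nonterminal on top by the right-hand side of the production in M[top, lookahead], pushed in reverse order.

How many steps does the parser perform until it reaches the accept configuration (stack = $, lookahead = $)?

7

     Stack        Input    Action
  1  $ S          a g b $  expand S → L N N b
  2  $ b N N L    a g b $  expand L → a g
  3  $ b N N g a  a g b $  match a
  4  $ b N N g    g b $    match g
  5  $ b N N      b $      expand N → λ
  6  $ b N        b $      expand N → λ
  7  $ b          b $      match b
Accept reached after 7 steps.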